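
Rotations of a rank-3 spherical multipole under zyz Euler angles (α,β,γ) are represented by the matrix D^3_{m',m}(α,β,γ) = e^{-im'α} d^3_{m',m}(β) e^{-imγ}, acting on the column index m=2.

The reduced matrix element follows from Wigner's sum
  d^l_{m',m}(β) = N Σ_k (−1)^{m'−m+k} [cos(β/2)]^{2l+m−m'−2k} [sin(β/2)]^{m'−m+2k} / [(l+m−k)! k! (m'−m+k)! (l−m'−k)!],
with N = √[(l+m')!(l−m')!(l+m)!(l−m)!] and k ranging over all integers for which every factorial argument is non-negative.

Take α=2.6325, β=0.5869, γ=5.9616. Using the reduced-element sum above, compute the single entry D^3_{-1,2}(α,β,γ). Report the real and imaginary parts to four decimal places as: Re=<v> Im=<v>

Re=-0.1270 Im=-0.0171

D^3_{-1,2}(2.6325,0.5869,5.9616) = e^{-i·-1·2.6325}·d^3_{-1,2}(0.5869)·e^{-i·2·5.9616}. Compute d first:
c=cos(0.5869/2)=0.957252, s=sin(0.5869/2)=0.289256; N=√[2·24·120·1]=75.894664
The bounds max(0,m−m')=3 and min(l+m,l−m')=4 give 2 terms
  k=3: (−1)^0·75.8947/(12)·0.9573^3·0.2893^3 = +0.134263
  k=4: (−1)^1·75.8947/(24)·0.9573^1·0.2893^5 = -0.006130
d^3_{-1,2}(0.5869) = +0.134263 -0.006130 = +0.128134
D = (-0.873187+0.487385i)·(+0.128134)·(+0.800198+0.599736i) = -0.126984-0.017128i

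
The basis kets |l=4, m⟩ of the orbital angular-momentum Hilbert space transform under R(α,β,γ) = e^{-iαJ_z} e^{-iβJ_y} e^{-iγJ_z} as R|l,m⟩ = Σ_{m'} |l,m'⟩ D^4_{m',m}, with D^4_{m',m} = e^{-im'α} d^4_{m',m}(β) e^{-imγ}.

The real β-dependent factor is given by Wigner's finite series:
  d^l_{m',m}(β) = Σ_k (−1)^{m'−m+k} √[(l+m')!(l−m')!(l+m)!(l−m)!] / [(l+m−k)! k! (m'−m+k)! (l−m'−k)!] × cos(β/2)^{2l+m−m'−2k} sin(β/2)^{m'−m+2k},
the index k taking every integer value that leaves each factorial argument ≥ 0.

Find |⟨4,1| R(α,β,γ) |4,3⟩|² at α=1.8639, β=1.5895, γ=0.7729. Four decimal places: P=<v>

First d^4_{1,3}(β=1.5895), then the phase factors e^{-i(1)α} and e^{-i(3)γ}:
c=cos(1.5895/2)=0.700463, s=sin(1.5895/2)=0.713689; N=√[120·6·5040·1]=1904.940944
k∈{2,3} keeps every argument non-negative
  k=2: (−1)^0·1904.9409/(240)·0.7005^6·0.7137^2 = +0.477529
  k=3: (−1)^1·1904.9409/(144)·0.7005^4·0.7137^4 = -0.826219
d^4_{1,3}(1.5895) = +0.477529 -0.826219 = -0.348690
|D^4_{1,3}|² = |d^4_{1,3}(β)|² = (-0.348690)² = 0.121585 (the z-rotation phases have unit modulus)

P=0.1216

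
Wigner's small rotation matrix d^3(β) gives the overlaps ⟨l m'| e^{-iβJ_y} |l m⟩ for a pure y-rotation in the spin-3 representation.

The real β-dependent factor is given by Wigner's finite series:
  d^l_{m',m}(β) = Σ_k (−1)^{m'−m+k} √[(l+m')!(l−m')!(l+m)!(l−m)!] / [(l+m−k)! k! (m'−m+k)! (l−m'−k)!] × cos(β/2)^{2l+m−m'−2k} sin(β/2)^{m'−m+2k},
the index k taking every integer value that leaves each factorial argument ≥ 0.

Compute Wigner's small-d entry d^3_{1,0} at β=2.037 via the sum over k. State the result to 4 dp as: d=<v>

d=-0.0040

d^3_{1,0}(β=2.037) via Wigner's sum:
Half-angle: c=0.524644, s=0.851322. N=√(24·2·6·6)=41.569219
k∈{0,1,2} keeps every argument non-negative
  k=0: (−1)^1·41.5692/(12)·0.5246^5·0.8513^1 = -0.117221
  k=1: (−1)^2·41.5692/(4)·0.5246^3·0.8513^3 = +0.925948
  k=2: (−1)^3·41.5692/(12)·0.5246^1·0.8513^5 = -0.812689
d^3_{1,0}(2.037) = -0.117221 +0.925948 -0.812689 = -0.003962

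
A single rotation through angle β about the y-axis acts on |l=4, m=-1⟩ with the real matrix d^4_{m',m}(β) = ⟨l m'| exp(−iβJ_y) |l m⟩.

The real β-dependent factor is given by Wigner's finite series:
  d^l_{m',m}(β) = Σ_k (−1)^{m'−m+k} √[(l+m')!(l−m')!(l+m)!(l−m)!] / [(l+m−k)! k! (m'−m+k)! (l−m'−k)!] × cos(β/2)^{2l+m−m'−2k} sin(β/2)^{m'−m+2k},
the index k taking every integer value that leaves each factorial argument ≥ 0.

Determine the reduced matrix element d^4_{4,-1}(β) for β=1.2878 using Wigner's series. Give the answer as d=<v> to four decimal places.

d=-0.2985

d^4_{4,-1}(β=1.2878) via Wigner's sum:
c=cos(1.2878/2)=0.799761, s=sin(1.2878/2)=0.600319; N=√[40320·1·6·120]=5387.986637
The bounds max(0,m−m')=0 and min(l+m,l−m')=0 give 1 term
  k=0: (−1)^5·5387.9866/(720)·0.7998^3·0.6003^5 = -0.298459
d^4_{4,-1}(1.2878) = -0.298459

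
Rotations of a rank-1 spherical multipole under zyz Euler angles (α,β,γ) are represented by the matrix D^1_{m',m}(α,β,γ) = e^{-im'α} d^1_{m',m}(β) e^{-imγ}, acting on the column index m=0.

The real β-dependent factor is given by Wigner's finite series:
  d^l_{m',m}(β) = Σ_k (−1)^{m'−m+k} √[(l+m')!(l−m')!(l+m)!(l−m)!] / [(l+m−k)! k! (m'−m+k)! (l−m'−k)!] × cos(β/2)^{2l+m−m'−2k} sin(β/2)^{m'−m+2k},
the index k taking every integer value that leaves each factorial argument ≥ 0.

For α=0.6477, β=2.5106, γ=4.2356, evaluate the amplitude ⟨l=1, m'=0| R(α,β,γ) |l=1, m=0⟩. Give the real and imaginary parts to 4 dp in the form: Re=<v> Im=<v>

Re=-0.8074 Im=0.0000

D^1_{0,0}(0.6477,2.5106,4.2356) = e^{-i·0·0.6477}·d^1_{0,0}(2.5106)·e^{-i·0·4.2356}. Compute d first:
c=cos(2.5106/2)=0.310288, s=sin(2.5106/2)=0.950642; N=√[1·1·1·1]=1.000000
Admissible k: 0..1 (factorial args all ≥0)
  k=0: (−1)^0·1.0000/(1)·0.3103^2·0.9506^0 = +0.096279
  k=1: (−1)^1·1.0000/(1)·0.3103^0·0.9506^2 = -0.903721
d^1_{0,0}(2.5106) = +0.096279 -0.903721 = -0.807442
D = (+1.000000+0.000000i)·(-0.807442)·(+1.000000+0.000000i) = -0.807442+0.000000i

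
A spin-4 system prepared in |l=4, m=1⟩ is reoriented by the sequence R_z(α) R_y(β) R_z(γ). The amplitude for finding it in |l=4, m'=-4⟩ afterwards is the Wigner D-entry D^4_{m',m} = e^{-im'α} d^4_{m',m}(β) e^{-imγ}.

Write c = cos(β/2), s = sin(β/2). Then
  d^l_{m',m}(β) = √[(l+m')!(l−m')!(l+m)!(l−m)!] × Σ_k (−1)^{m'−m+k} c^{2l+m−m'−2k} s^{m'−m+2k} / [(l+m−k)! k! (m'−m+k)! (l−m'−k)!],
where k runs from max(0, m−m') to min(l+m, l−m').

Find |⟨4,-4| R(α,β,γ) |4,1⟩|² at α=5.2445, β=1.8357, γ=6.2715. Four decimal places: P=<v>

First d^4_{-4,1}(β=1.8357), then the phase factors e^{-i(-4)α} and e^{-i(1)γ}:
c=cos(1.8357/2)=0.607529, s=sin(1.8357/2)=0.794297; N=√[1·40320·120·6]=5387.986637
Admissible k: 5..5 (factorial args all ≥0)
  k=5: (−1)^0·5387.9866/(720)·0.6075^3·0.7943^5 = +0.530531
d^4_{-4,1}(1.8357) = +0.530531
|D^4_{-4,1}|² = |d^4_{-4,1}(β)|² = (+0.530531)² = 0.281463 (the z-rotation phases have unit modulus)

P=0.2815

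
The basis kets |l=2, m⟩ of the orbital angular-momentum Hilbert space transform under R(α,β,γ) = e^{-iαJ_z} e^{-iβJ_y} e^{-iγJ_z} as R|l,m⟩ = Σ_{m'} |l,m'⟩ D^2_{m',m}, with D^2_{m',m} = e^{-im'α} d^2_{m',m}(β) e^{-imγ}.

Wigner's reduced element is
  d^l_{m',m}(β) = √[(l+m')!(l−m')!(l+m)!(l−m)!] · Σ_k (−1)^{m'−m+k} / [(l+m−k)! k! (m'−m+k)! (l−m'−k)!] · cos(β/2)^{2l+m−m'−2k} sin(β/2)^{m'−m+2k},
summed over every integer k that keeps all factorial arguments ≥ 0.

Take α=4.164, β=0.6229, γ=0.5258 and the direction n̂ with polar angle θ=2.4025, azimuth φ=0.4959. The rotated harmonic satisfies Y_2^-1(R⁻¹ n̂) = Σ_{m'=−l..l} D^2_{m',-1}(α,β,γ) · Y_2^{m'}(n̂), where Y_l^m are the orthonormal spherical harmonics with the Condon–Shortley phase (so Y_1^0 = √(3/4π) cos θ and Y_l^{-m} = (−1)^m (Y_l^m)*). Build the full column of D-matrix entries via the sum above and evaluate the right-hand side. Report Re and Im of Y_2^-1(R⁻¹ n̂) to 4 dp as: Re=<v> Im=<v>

Re=-0.0971 Im=0.2279

Need the full column D^2_{m',-1} for m'=−2..2 at α=4.164, β=0.6229, γ=0.5258.
cos(β/2)=0.951890, sin(β/2)=0.306439
d^2_{-2,-1}: single k=1 term ⇒ +0.528609;  D = -0.444758+0.285690i
d^2_{-1,-1}: k∈[0..1] ⇒ +0.821008 -0.255261 = +0.565748;  D = -0.012779-0.565603i
d^2_{0,-1}: k∈[0..1] ⇒ -0.647412 +0.067096 = -0.580316;  D = -0.501928-0.291264i
d^2_{1,-1}: k∈[0..1] ⇒ +0.255261 -0.008818 = +0.246442;  D = -0.216673+0.117416i
d^2_{2,-1}: single k=0 term ⇒ -0.054784;  D = -0.002836+0.054710i
Y_2^{m'}(θ=2.4025,φ=0.4959) and Σ D·Y over m':
  (-0.4448+0.2857i)·(+0.0959-0.1467i)  (-0.0128-0.5656i)·(-0.3383+0.1830i)  (-0.5019-0.2913i)·(+0.2014+0.0000i)  (-0.2167+0.1174i)·(+0.3383+0.1830i)  (-0.0028+0.0547i)·(+0.0959+0.1467i)
Y_2^-1(R⁻¹ n̂) = -0.097105+0.227872i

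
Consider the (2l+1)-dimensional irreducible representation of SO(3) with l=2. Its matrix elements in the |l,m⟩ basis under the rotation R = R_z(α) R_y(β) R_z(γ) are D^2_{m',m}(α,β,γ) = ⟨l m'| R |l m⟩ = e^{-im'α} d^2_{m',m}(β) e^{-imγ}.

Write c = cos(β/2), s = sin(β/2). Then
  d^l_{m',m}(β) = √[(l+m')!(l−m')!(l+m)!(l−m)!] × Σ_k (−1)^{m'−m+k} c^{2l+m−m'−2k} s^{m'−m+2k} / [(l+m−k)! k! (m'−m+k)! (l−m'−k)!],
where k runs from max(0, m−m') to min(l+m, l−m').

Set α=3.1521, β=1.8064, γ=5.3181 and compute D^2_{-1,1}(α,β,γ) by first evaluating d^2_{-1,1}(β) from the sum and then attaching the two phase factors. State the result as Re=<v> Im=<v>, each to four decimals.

D^2_{-1,1}(3.1521,1.8064,5.3181) = e^{-i·-1·3.1521}·d^2_{-1,1}(1.8064)·e^{-i·1·5.3181}. Compute d first:
c=cos(1.8064/2)=0.619100, s=sin(1.8064/2)=0.785312; N=√[1·6·6·1]=6.000000
k∈{2,3} keeps every argument non-negative
  k=2: (−1)^0·6.0000/(2)·0.6191^2·0.7853^2 = +0.709133
  k=3: (−1)^1·6.0000/(6)·0.6191^0·0.7853^4 = -0.380337
d^2_{-1,1}(1.8064) = +0.709133 -0.380337 = +0.328795
D = (-0.999945-0.010507i)·(+0.328795)·(+0.569347+0.822097i) = -0.184348-0.272254i

Re=-0.1843 Im=-0.2723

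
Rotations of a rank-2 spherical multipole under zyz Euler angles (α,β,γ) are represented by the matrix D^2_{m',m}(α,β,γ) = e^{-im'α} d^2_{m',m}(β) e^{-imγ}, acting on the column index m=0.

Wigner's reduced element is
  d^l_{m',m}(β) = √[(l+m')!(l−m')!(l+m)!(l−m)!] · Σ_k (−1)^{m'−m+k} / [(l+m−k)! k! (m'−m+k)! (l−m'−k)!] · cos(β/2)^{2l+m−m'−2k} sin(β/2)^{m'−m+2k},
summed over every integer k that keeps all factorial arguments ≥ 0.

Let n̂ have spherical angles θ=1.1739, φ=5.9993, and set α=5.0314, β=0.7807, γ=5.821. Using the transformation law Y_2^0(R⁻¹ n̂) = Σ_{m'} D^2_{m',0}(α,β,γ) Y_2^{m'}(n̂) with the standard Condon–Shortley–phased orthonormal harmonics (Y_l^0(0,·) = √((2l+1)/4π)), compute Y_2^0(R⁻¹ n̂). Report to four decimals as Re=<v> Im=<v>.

Re=0.0754 Im=0.0000

Need the full column D^2_{m',0} for m'=−2..2 at α=5.0314, β=0.7807, γ=5.821.
cos(β/2)=0.924776, sin(β/2)=0.380512
d^2_{-2,0}: single k=2 term ⇒ +0.303309;  D = -0.243641-0.180653i
d^2_{-1,0}: k∈[1..2] ⇒ +0.737146 -0.124801 = +0.612345;  D = +0.192048-0.581450i
d^2_{0,0}: k∈[0..2] ⇒ +0.731385 -0.495302 +0.020964 = +0.257047;  D = +0.257047+0.000000i
d^2_{1,0}: k∈[0..1] ⇒ -0.737146 +0.124801 = -0.612345;  D = -0.192048-0.581450i
d^2_{2,0}: single k=0 term ⇒ +0.303309;  D = -0.243641+0.180653i
Y_2^{m'}(θ=1.1739,φ=5.9993) and Σ D·Y over m':
  (-0.2436-0.1807i)·(+0.2770+0.1767i)  (+0.1920-0.5815i)·(+0.2644+0.0771i)  (+0.2570+0.0000i)·(-0.1740+0.0000i)  (-0.1920-0.5815i)·(-0.2644+0.0771i)  (-0.2436+0.1807i)·(+0.2770-0.1767i)
Y_2^0(R⁻¹ n̂) = +0.075391-0.000000i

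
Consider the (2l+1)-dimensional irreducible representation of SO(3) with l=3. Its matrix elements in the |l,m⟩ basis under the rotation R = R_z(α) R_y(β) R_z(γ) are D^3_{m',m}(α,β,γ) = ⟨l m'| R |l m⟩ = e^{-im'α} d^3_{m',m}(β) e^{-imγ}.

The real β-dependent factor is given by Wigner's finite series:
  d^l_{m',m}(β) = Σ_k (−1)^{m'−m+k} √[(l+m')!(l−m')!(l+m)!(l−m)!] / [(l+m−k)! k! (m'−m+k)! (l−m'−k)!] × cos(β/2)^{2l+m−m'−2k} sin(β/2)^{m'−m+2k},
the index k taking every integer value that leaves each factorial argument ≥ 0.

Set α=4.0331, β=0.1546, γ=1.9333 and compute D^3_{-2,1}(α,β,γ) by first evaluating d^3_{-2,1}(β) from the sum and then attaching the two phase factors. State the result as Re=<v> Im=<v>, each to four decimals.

D^3_{-2,1}(4.0331,0.1546,1.9333) = e^{-i·-2·4.0331}·d^3_{-2,1}(0.1546)·e^{-i·1·1.9333}. Compute d first:
With c≡cos(β/2)=0.997014 and s≡sin(β/2)=0.077223, N=[1·120·24·2]^{1/2}=75.894664
k: max(0,(1)−(-2))=3 … min(3+(1),3−(-2))=4
  k=3: (−1)^0·75.8947/(12)·0.9970^3·0.0772^3 = +0.002887
  k=4: (−1)^1·75.8947/(24)·0.9970^1·0.0772^5 = -0.000009
d^3_{-2,1}(0.1546) = +0.002887 -0.000009 = +0.002878
Phases: e^{-i·(-2)·4.0331}=-0.210629+0.977566i, e^{-i·(1)·1.9333}=-0.354616-0.935012i ⇒ D=+0.002845-0.000431i

Re=0.0028 Im=-0.0004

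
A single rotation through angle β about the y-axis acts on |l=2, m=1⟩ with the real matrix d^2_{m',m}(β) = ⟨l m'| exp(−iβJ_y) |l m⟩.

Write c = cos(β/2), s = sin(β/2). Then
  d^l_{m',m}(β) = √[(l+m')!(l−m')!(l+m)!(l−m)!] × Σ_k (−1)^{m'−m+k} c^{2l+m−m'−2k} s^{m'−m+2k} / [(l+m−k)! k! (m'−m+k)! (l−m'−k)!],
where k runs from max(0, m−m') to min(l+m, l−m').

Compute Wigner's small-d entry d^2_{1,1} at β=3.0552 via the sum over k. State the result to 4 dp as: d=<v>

d^2_{1,1}(β=3.0552) via Wigner's sum:
Half-angle: c=0.043183, s=0.999067. N=√(6·1·6·1)=6.000000
The bounds max(0,m−m')=0 and min(l+m,l−m')=1 give 2 terms
  k=0: (−1)^0·6.0000/(6)·0.0432^4·0.9991^0 = +0.000003
  k=1: (−1)^1·6.0000/(2)·0.0432^2·0.9991^2 = -0.005584
d^2_{1,1}(3.0552) = +0.000003 -0.005584 = -0.005580

d=-0.0056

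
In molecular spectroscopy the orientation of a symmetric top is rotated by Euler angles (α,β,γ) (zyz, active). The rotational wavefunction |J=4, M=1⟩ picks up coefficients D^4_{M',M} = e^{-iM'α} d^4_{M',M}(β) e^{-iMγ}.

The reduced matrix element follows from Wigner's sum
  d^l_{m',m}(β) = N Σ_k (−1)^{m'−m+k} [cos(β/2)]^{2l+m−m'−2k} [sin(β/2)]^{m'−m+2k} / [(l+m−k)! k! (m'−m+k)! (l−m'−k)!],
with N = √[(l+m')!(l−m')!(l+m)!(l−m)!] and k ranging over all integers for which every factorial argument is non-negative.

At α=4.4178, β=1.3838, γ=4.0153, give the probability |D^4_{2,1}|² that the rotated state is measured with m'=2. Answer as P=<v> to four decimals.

P=0.1402

Split into d^4_{2,1}(β=1.3838) × two z-phases.
With c≡cos(β/2)=0.770035 and s≡sin(β/2)=0.638001, N=[720·2·120·6]^{1/2}=1018.233765
k∈{0,1,2} keeps every argument non-negative
  k=0: (−1)^1·1018.2338/(240)·0.7700^7·0.6380^1 = -0.434542
  k=1: (−1)^2·1018.2338/(48)·0.7700^5·0.6380^3 = +1.491503
  k=2: (−1)^3·1018.2338/(72)·0.7700^3·0.6380^5 = -0.682582
d^4_{2,1}(1.3838) = -0.434542 +1.491503 -0.682582 = +0.374378
|D^4_{2,1}|² = |d^4_{2,1}(β)|² = (+0.374378)² = 0.140159 (the z-rotation phases have unit modulus)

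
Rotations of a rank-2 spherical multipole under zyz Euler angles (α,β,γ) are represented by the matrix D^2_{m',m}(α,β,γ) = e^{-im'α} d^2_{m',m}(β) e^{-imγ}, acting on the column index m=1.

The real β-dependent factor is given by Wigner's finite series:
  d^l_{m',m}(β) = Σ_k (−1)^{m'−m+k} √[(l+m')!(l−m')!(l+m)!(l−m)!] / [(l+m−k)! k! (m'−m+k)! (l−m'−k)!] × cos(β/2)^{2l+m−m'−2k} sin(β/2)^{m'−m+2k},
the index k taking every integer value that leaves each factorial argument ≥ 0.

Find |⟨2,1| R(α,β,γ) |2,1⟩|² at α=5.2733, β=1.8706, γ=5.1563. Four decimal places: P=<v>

D^2_{1,1}(5.2733,1.8706,5.1563) = e^{-i·1·5.2733}·d^2_{1,1}(1.8706)·e^{-i·1·5.1563}. Compute d first:
c=cos(1.8706/2)=0.593577, s=sin(1.8706/2)=0.804777; N=√[6·1·6·1]=6.000000
Admissible k: 0..1 (factorial args all ≥0)
  k=0: (−1)^0·6.0000/(6)·0.5936^4·0.8048^0 = +0.124139
  k=1: (−1)^1·6.0000/(2)·0.5936^2·0.8048^2 = -0.684584
d^2_{1,1}(1.8706) = +0.124139 -0.684584 = -0.560445
|D^2_{1,1}|² = |d^2_{1,1}(β)|² = (-0.560445)² = 0.314099 (the z-rotation phases have unit modulus)

P=0.3141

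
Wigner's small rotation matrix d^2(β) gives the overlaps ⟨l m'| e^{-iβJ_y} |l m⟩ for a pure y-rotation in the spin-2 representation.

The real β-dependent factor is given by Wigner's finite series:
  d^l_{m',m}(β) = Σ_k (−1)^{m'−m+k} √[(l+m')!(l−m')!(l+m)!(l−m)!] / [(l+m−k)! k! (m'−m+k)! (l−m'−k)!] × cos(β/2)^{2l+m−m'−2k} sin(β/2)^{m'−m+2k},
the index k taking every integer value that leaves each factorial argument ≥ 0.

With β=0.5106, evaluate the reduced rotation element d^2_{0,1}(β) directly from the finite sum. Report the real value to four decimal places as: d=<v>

d=0.5222

d^2_{0,1}(β=0.5106) via Wigner's sum:
c=cos(0.5106/2)=0.967588, s=sin(0.5106/2)=0.252536; N=√[2·2·6·1]=4.898979
Admissible k: 1..2 (factorial args all ≥0)
  k=1: (−1)^0·4.8990/(2)·0.9676^3·0.2525^1 = +0.560363
  k=2: (−1)^1·4.8990/(2)·0.9676^1·0.2525^3 = -0.038171
d^2_{0,1}(0.5106) = +0.560363 -0.038171 = +0.522192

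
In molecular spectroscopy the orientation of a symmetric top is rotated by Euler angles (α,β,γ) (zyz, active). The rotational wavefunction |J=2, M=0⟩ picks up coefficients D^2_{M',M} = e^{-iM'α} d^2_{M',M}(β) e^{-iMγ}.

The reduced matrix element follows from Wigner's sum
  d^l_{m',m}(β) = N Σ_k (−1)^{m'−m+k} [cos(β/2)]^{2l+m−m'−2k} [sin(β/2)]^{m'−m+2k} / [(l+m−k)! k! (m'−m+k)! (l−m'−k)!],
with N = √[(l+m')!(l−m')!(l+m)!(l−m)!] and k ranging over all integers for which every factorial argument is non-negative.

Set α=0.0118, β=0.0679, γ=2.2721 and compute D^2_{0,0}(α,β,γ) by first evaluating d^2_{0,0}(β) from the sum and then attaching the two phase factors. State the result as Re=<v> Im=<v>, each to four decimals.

Split into d^2_{0,0}(β=0.0679) × two z-phases.
With c≡cos(β/2)=0.999424 and s≡sin(β/2)=0.033943, N=[2·2·2·2]^{1/2}=4.000000
k: max(0,(0)−(0))=0 … min(2+(0),2−(0))=2
  k=0: (−1)^0·4.0000/(4)·0.9994^4·0.0339^0 = +0.997697
  k=1: (−1)^1·4.0000/(1)·0.9994^2·0.0339^2 = -0.004603
  k=2: (−1)^2·4.0000/(4)·0.9994^0·0.0339^4 = +0.000001
d^2_{0,0}(0.0679) = +0.997697 -0.004603 +0.000001 = +0.993095
Phases: e^{-i·(0)·0.0118}=+1.000000+0.000000i, e^{-i·(0)·2.2721}=+1.000000+0.000000i ⇒ D=+0.993095+0.000000i

Re=0.9931 Im=0.0000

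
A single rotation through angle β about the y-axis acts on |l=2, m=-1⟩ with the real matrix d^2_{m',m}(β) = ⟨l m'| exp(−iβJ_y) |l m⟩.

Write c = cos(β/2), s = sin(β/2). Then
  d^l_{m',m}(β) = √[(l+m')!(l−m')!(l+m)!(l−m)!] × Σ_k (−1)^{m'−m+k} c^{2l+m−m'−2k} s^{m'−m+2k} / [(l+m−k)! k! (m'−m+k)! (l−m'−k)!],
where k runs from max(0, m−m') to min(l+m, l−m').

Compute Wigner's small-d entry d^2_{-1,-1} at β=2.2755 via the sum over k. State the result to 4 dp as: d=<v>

d^2_{-1,-1}(β=2.2755) via Wigner's sum:
c=cos(2.2755/2)=0.419638, s=sin(2.2755/2)=0.907692; N=√[1·6·1·6]=6.000000
The bounds max(0,m−m')=0 and min(l+m,l−m')=1 give 2 terms
  k=0: (−1)^0·6.0000/(6)·0.4196^4·0.9077^0 = +0.031010
  k=1: (−1)^1·6.0000/(2)·0.4196^2·0.9077^2 = -0.435258
d^2_{-1,-1}(2.2755) = +0.031010 -0.435258 = -0.404249

d=-0.4042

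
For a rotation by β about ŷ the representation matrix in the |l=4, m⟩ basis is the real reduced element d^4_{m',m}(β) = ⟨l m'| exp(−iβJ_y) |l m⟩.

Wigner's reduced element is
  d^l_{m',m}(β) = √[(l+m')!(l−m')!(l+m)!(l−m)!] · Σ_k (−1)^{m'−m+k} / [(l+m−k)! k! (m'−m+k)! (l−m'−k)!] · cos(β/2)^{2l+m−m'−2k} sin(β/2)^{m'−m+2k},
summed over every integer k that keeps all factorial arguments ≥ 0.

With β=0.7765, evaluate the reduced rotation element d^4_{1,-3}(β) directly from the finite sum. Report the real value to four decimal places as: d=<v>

d=0.1794

d^4_{1,-3}(β=0.7765) via Wigner's sum:
c=cos(0.7765/2)=0.925573, s=sin(0.7765/2)=0.378569; N=√[120·6·1·5040]=1904.940944
k: max(0,(-3)−(1))=0 … min(4+(-3),4−(1))=1
  k=0: (−1)^4·1904.9409/(144)·0.9256^4·0.3786^4 = +0.199408
  k=1: (−1)^5·1904.9409/(240)·0.9256^2·0.3786^6 = -0.020015
d^4_{1,-3}(0.7765) = +0.199408 -0.020015 = +0.179393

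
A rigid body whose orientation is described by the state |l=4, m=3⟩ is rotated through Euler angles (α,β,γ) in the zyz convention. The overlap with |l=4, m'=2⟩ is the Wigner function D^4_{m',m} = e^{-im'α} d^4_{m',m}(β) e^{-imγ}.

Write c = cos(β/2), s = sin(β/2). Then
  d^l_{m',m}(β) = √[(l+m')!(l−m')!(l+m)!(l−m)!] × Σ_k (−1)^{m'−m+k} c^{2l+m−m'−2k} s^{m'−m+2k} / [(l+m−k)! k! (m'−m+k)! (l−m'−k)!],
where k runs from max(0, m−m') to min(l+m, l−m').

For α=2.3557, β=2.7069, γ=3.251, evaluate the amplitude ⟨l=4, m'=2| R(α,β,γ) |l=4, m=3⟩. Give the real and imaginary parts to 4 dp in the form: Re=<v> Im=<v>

Re=0.0015 Im=0.0045

First d^4_{2,3}(β=2.7069), then the phase factors e^{-i(2)α} and e^{-i(3)γ}:
Half-angle: c=0.215639, s=0.976473. N=√(720·2·5040·1)=2693.993318
k: max(0,(3)−(2))=1 … min(4+(3),4−(2))=2
  k=1: (−1)^0·2693.9933/(720)·0.2156^7·0.9765^1 = +0.000079
  k=2: (−1)^1·2693.9933/(240)·0.2156^5·0.9765^3 = -0.004873
d^4_{2,3}(2.7069) = +0.000079 -0.004873 = -0.004794
Phases: e^{-i·(2)·2.3557}=-0.000989+1.000000i, e^{-i·(3)·3.251}=-0.946617+0.322360i ⇒ D=+0.001541+0.004539i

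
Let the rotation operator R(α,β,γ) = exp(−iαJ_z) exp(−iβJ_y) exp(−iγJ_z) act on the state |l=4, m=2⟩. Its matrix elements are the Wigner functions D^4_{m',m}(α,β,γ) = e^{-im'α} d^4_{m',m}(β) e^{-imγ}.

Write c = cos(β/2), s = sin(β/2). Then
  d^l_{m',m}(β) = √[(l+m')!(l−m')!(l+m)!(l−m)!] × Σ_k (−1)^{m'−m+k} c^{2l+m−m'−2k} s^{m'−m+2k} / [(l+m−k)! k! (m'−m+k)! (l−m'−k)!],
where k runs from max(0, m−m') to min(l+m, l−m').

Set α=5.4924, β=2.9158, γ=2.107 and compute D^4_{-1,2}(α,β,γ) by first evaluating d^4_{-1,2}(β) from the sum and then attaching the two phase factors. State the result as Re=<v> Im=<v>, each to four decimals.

Split into d^4_{-1,2}(β=2.9158) × two z-phases.
c=cos(2.9158/2)=0.112657, s=sin(2.9158/2)=0.993634; N=√[6·120·720·2]=1018.233765
k: max(0,(2)−(-1))=3 … min(4+(2),4−(-1))=5
  k=3: (−1)^0·1018.2338/(72)·0.1127^5·0.9936^3 = +0.000252
  k=4: (−1)^1·1018.2338/(48)·0.1127^3·0.9936^5 = -0.029377
  k=5: (−1)^2·1018.2338/(240)·0.1127^1·0.9936^7 = +0.457065
d^4_{-1,2}(2.9158) = +0.000252 -0.029377 +0.457065 = +0.427940
Phases: e^{-i·(-1)·5.4924}=+0.703287-0.710906i, e^{-i·(2)·2.107}=-0.478011+0.878354i ⇒ D=+0.123353+0.409776i

Re=0.1234 Im=0.4098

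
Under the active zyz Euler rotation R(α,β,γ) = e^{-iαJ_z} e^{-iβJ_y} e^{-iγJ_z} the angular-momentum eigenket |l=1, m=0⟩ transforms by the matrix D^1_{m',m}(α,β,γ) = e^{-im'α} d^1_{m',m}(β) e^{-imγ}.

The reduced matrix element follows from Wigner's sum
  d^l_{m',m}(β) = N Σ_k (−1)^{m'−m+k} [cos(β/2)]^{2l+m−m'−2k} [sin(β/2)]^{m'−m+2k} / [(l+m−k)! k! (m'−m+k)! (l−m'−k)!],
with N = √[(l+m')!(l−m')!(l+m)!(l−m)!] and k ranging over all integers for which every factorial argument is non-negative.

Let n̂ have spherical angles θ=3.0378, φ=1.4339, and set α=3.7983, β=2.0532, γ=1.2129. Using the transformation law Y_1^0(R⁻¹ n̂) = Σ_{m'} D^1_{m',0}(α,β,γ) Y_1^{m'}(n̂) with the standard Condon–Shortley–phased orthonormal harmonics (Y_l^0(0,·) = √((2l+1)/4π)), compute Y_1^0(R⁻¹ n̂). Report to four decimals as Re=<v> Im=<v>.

Need the full column D^1_{m',0} for m'=−1..1 at α=3.7983, β=2.0532, γ=1.2129.
cos(β/2)=0.517731, sin(β/2)=0.855544
d^1_{-1,0}: single k=1 term ⇒ +0.626413;  D = -0.496124-0.382433i
d^1_{0,0}: k∈[0..1] ⇒ +0.268045 -0.731955 = -0.463910;  D = -0.463910+0.000000i
d^1_{1,0}: single k=0 term ⇒ -0.626413;  D = +0.496124-0.382433i
Y_1^{m'}(θ=3.0378,φ=1.4339) and Σ D·Y over m':
  (-0.4961-0.3824i)·(+0.0049-0.0355i)  (-0.4639+0.0000i)·(-0.4860+0.0000i)  (+0.4961-0.3824i)·(-0.0049-0.0355i)
Y_1^0(R⁻¹ n̂) = +0.193478+0.000000i

Re=0.1935 Im=0.0000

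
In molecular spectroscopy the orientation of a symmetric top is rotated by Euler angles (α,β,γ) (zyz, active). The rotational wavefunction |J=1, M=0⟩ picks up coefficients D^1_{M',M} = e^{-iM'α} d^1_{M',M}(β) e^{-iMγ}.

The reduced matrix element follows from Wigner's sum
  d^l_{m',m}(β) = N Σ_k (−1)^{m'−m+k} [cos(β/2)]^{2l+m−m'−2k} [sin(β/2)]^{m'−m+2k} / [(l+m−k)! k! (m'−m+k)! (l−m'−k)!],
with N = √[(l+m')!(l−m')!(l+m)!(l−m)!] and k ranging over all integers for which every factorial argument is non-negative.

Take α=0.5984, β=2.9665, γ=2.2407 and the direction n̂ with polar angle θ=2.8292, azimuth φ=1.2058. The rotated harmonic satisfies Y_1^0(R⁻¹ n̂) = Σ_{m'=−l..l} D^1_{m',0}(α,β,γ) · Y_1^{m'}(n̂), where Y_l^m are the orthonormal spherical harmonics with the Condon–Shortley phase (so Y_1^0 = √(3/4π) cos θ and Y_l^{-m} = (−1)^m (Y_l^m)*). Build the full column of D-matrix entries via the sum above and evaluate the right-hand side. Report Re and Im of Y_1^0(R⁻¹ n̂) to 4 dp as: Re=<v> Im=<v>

Need the full column D^1_{m',0} for m'=−1..1 at α=0.5984, β=2.9665, γ=2.2407.
cos(β/2)=0.087435, sin(β/2)=0.996170
d^1_{-1,0}: single k=1 term ⇒ +0.123178;  D = +0.101774+0.069389i
d^1_{0,0}: k∈[0..1] ⇒ +0.007645 -0.992355 = -0.984710;  D = -0.984710+0.000000i
d^1_{1,0}: single k=0 term ⇒ -0.123178;  D = -0.101774+0.069389i
Y_1^{m'}(θ=2.8292,φ=1.2058) and Σ D·Y over m':
  (+0.1018+0.0694i)·(+0.0379-0.0992i)  (-0.9847+0.0000i)·(-0.4650+0.0000i)  (-0.1018+0.0694i)·(-0.0379-0.0992i)
Y_1^0(R⁻¹ n̂) = +0.479325+0.000000i

Re=0.4793 Im=0.0000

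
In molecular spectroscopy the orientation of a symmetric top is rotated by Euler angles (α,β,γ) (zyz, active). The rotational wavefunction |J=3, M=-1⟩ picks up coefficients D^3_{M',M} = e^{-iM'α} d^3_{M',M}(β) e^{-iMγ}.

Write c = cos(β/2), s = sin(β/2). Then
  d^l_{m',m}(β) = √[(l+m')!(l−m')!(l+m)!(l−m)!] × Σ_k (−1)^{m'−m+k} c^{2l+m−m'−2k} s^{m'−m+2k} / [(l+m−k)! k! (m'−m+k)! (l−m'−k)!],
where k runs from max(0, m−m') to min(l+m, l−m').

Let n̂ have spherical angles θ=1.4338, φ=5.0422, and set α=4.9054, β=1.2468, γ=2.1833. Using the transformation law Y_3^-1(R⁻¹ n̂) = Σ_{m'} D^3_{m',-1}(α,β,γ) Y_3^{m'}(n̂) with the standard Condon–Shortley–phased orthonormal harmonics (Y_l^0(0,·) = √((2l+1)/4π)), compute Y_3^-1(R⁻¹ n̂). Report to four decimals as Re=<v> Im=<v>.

Re=0.0065 Im=0.2749

Need the full column D^3_{m',-1} for m'=−3..3 at α=4.9054, β=1.2468, γ=2.1833.
cos(β/2)=0.811898, sin(β/2)=0.583799
d^3_{-3,-1}: single k=2 term ⇒ +0.573560;  D = -0.212351-0.532802i
d^3_{-2,-1}: k∈[1..2] ⇒ +0.651285 -0.673480 = -0.022195;  D = -0.018659+0.012019i
d^3_{-1,-1}: k∈[0..2] ⇒ +0.286424 -1.184740 +0.459418 = -0.438898;  D = -0.304042-0.316528i
d^3_{0,-1}: k∈[0..2] ⇒ -0.713447 +1.106641 -0.190726 = +0.202468;  D = -0.116402+0.165661i
d^3_{1,-1}: k∈[0..2] ⇒ +0.888555 -0.612557 +0.039589 = +0.315587;  D = -0.288225-0.128538i
d^3_{2,-1}: k∈[0..1] ⇒ -0.673480 +0.174108 = -0.499372;  D = -0.112134+0.486620i
d^3_{3,-1}: single k=0 term ⇒ +0.296553;  D = +0.296387+0.009924i
Y_3^{m'}(θ=1.4338,φ=5.0422) and Σ D·Y over m':
  (-0.2124-0.5328i)·(-0.3390-0.2227i)  (-0.0187+0.0120i)·(-0.1082+0.0839i)  (-0.3040-0.3165i)·(-0.0940-0.2747i)  (-0.1164+0.1657i)·(-0.1481+0.0000i)  (-0.2882-0.1285i)·(+0.0940-0.2747i)  (-0.1121+0.4866i)·(-0.1082-0.0839i)  (+0.2964+0.0099i)·(+0.3390-0.2227i)
Y_3^-1(R⁻¹ n̂) = +0.006465+0.274925i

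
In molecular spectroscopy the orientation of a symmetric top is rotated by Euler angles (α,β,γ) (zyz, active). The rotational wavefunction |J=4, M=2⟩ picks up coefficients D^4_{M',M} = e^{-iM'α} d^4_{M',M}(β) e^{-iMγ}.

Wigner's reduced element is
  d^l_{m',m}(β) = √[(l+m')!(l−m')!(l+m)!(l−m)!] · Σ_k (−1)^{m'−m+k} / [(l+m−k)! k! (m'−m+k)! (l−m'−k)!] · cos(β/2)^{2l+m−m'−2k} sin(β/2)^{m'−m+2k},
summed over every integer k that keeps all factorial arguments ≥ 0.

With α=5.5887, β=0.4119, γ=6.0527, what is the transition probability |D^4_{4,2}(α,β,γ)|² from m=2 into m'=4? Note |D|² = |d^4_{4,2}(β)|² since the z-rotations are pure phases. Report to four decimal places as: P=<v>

P=0.0379

D^4_{4,2}(5.5887,0.4119,6.0527) = e^{-i·4·5.5887}·d^4_{4,2}(0.4119)·e^{-i·2·6.0527}. Compute d first:
With c≡cos(β/2)=0.978867 and s≡sin(β/2)=0.204497, N=[40320·1·720·2]^{1/2}=7619.763776
The bounds max(0,m−m')=0 and min(l+m,l−m')=0 give 1 term
  k=0: (−1)^2·7619.7638/(1440)·0.9789^6·0.2045^2 = +0.194669
d^4_{4,2}(0.4119) = +0.194669
|D^4_{4,2}|² = |d^4_{4,2}(β)|² = (+0.194669)² = 0.037896 (the z-rotation phases have unit modulus)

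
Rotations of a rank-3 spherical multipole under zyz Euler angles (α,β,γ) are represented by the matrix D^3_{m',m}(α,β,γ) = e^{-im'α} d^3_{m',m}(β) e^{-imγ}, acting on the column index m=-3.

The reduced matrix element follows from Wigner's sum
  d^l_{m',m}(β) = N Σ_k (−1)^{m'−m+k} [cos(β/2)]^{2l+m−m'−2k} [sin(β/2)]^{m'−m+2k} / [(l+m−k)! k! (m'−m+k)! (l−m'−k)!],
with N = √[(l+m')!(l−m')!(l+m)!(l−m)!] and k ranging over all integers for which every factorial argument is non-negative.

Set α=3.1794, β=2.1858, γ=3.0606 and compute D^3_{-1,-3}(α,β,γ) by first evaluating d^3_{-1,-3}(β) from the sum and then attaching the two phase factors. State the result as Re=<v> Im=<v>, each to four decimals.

Re=0.1338 Im=-0.0278

D^3_{-1,-3}(3.1794,2.1858,3.0606) = e^{-i·-1·3.1794}·d^3_{-1,-3}(2.1858)·e^{-i·-3·3.0606}. Compute d first:
Half-angle: c=0.459912, s=0.887964. N=√(2·24·1·720)=185.903201
The bounds max(0,m−m')=0 and min(l+m,l−m')=0 give 1 term
  k=0: (−1)^2·185.9032/(48)·0.4599^4·0.8880^2 = +0.136627
d^3_{-1,-3}(2.1858) = +0.136627
Attach z-rotation phases: D = e^{-i(-1)(3.1794)}·(+0.136627)·e^{-i(-3)(3.0606)} = +0.133761-0.027836i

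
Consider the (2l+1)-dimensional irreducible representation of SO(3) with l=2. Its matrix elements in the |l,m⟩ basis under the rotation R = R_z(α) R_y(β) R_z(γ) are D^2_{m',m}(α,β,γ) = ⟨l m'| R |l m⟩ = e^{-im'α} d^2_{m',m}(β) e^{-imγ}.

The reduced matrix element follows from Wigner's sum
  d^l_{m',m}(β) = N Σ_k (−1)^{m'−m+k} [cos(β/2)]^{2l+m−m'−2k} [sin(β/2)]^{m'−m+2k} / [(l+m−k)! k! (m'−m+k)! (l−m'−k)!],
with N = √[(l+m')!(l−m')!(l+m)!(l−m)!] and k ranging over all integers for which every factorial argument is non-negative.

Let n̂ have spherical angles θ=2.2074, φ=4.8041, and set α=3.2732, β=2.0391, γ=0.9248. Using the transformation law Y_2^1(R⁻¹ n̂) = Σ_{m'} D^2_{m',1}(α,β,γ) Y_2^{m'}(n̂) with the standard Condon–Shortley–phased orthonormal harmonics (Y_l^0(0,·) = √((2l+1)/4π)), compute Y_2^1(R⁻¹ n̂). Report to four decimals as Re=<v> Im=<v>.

Re=-0.2184 Im=-0.0164

Need the full column D^2_{m',1} for m'=−2..2 at α=3.2732, β=2.0391, γ=0.9248.
cos(β/2)=0.523749, sin(β/2)=0.851872
d^2_{-2,1}: single k=3 term ⇒ +0.647556;  D = +0.510934-0.397838i
d^2_{-1,1}: k∈[2..3] ⇒ +0.597197 -0.526621 = +0.070576;  D = -0.049514+0.050292i
d^2_{0,1}: k∈[1..2] ⇒ +0.299792 -0.793091 = -0.493298;  D = -0.296963+0.393899i
d^2_{1,1}: k∈[0..1] ⇒ +0.075248 -0.597197 = -0.521949;  D = +0.256800-0.454405i
d^2_{2,1}: single k=0 term ⇒ -0.244779;  D = -0.091426+0.227065i
Y_2^{m'}(θ=2.2074,φ=4.8041) and Σ D·Y over m':
  (+0.5109-0.3978i)·(-0.2456+0.0456i)  (-0.0495+0.0503i)·(-0.0338-0.3677i)  (-0.2970+0.3939i)·(+0.0190+0.0000i)  (+0.2568-0.4544i)·(+0.0338-0.3677i)  (-0.0914+0.2271i)·(-0.2456-0.0456i)
Y_2^1(R⁻¹ n̂) = -0.218440-0.016442i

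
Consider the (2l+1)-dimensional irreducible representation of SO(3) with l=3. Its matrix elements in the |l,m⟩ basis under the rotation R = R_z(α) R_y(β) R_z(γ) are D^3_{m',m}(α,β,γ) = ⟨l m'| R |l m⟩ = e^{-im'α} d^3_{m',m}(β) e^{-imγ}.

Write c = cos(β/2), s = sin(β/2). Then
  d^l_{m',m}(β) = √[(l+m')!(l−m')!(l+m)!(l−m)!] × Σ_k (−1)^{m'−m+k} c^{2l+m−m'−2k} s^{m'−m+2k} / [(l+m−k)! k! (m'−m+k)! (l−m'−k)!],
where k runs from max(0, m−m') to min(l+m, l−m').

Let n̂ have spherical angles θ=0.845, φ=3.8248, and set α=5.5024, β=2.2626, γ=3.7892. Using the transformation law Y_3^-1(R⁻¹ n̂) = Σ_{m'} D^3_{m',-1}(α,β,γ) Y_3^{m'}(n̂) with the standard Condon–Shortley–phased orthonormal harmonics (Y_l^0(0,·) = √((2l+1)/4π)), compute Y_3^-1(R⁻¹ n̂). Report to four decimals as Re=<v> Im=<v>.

Need the full column D^3_{m',-1} for m'=−3..3 at α=5.5024, β=2.2626, γ=3.7892.
cos(β/2)=0.425484, sin(β/2)=0.904966
d^3_{-3,-1}: single k=2 term ⇒ +0.103954;  D = +0.012852+0.103157i
d^3_{-2,-1}: k∈[1..2] ⇒ +0.039907 -0.361057 = -0.321150;  D = +0.196098-0.254328i
d^3_{-1,-1}: k∈[0..2] ⇒ +0.005933 -0.214727 +0.728528 = +0.519735;  D = -0.515132+0.069013i
d^3_{0,-1}: k∈[0..2] ⇒ -0.043716 +0.593277 -0.894613 = -0.345051;  D = +0.275189+0.208163i
d^3_{1,-1}: k∈[0..2] ⇒ +0.161045 -0.971371 +0.549280 = -0.261046;  D = +0.037048+0.258403i
d^3_{2,-1}: k∈[0..1] ⇒ -0.361057 +0.816666 = +0.455609;  D = +0.271496-0.365882i
d^3_{3,-1}: single k=0 term ⇒ +0.470263;  D = +0.464867-0.071033i
Y_3^{m'}(θ=0.845,φ=3.8248) and Σ D·Y over m':
  (+0.0129+0.1032i)·(+0.0804+0.1550i)  (+0.1961-0.2543i)·(+0.0770-0.3716i)  (-0.5151+0.0690i)·(-0.2255+0.1835i)  (+0.2752+0.2082i)·(-0.1975+0.0000i)  (+0.0370+0.2584i)·(+0.2255+0.1835i)  (+0.2715-0.3659i)·(+0.0770+0.3716i)  (+0.4649-0.0710i)·(-0.0804+0.1550i)
Y_3^-1(R⁻¹ n̂) = +0.046196-0.017865i

Re=0.0462 Im=-0.0179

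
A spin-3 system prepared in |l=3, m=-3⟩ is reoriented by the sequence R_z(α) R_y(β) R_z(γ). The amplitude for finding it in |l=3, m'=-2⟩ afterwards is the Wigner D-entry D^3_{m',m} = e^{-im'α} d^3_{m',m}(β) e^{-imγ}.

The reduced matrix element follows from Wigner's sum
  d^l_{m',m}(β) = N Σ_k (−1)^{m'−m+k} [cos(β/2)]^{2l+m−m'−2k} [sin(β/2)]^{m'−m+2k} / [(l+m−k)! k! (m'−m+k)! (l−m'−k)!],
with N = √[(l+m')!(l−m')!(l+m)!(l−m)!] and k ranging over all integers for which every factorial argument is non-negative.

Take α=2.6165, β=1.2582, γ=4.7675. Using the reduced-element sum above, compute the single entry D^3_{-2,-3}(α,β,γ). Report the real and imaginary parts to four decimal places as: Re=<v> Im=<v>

D^3_{-2,-3}(2.6165,1.2582,4.7675) = e^{-i·-2·2.6165}·d^3_{-2,-3}(1.2582)·e^{-i·-3·4.7675}. Compute d first:
Half-angle: c=0.808557, s=0.588417. N=√(1·120·1·720)=293.938769
The bounds max(0,m−m')=0 and min(l+m,l−m')=0 give 1 term
  k=0: (−1)^1·293.9388/(120)·0.8086^5·0.5884^1 = -0.498099
d^3_{-2,-3}(1.2582) = -0.498099
Attach z-rotation phases: D = e^{-i(-2)(2.6165)}·(-0.498099)·e^{-i(-3)(4.7675)} = -0.385439-0.315498i

Re=-0.3854 Im=-0.3155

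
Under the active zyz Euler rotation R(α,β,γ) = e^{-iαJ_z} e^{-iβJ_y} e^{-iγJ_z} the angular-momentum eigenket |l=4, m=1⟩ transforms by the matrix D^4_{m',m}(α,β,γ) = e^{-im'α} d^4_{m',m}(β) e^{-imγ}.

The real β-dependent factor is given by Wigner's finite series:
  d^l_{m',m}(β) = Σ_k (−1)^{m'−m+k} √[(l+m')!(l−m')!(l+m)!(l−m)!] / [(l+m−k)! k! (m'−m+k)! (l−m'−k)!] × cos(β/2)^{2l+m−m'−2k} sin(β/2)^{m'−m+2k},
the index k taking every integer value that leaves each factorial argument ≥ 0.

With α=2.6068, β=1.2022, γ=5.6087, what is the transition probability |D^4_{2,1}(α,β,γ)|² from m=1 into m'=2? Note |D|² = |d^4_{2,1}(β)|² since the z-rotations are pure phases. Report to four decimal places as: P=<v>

First d^4_{2,1}(β=1.2022), then the phase factors e^{-i(2)α} and e^{-i(1)γ}:
c=cos(1.2022/2)=0.824714, s=sin(1.2022/2)=0.565550; N=√[720·2·120·6]=1018.233765
Admissible k: 0..2 (factorial args all ≥0)
  k=0: (−1)^1·1018.2338/(240)·0.8247^7·0.5656^1 = -0.622631
  k=1: (−1)^2·1018.2338/(48)·0.8247^5·0.5656^3 = +1.463983
  k=2: (−1)^3·1018.2338/(72)·0.8247^3·0.5656^5 = -0.458966
d^4_{2,1}(1.2022) = -0.622631 +1.463983 -0.458966 = +0.382387
|D^4_{2,1}|² = |d^4_{2,1}(β)|² = (+0.382387)² = 0.146219 (the z-rotation phases have unit modulus)

P=0.1462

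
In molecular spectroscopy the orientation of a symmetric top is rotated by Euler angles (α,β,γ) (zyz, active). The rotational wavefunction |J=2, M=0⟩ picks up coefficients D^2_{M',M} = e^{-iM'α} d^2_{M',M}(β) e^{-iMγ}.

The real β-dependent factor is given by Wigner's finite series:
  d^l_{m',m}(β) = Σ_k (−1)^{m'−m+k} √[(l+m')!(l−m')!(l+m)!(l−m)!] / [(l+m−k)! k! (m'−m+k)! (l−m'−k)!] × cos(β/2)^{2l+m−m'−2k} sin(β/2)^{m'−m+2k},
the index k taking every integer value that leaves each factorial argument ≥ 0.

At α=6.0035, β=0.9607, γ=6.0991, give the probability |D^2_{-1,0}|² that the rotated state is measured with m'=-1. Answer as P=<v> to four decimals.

P=0.3308

Split into d^2_{-1,0}(β=0.9607) × two z-phases.
Half-angle: c=0.886833, s=0.462090. N=√(1·6·2·2)=4.898979
k: max(0,(0)−(-1))=1 … min(2+(0),2−(-1))=2
  k=1: (−1)^0·4.8990/(2)·0.8868^3·0.4621^1 = +0.789456
  k=2: (−1)^1·4.8990/(2)·0.8868^1·0.4621^3 = -0.214337
d^2_{-1,0}(0.9607) = +0.789456 -0.214337 = +0.575119
|D^2_{-1,0}|² = |d^2_{-1,0}(β)|² = (+0.575119)² = 0.330762 (the z-rotation phases have unit modulus)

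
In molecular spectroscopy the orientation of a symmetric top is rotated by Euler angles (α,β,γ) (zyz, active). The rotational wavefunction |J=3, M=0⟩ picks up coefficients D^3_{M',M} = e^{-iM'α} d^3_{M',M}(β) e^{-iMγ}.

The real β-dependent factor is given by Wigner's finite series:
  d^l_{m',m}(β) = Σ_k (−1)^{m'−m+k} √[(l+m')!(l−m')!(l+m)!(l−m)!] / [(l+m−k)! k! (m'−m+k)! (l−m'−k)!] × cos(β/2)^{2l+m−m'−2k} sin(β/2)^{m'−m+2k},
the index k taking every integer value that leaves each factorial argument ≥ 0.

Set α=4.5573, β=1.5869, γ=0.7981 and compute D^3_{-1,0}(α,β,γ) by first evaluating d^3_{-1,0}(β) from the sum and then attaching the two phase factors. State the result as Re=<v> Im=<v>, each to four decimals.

First d^3_{-1,0}(β=1.5869), then the phase factors e^{-i(-1)α} and e^{-i(0)γ}:
With c≡cos(β/2)=0.701390 and s≡sin(β/2)=0.712777, N=[2·24·6·6]^{1/2}=41.569219
k∈{1,2,3} keeps every argument non-negative
  k=1: (−1)^0·41.5692/(12)·0.7014^5·0.7128^1 = +0.419125
  k=2: (−1)^1·41.5692/(4)·0.7014^3·0.7128^3 = -1.298533
  k=3: (−1)^2·41.5692/(12)·0.7014^1·0.7128^5 = +0.447013
d^3_{-1,0}(1.5869) = +0.419125 -1.298533 +0.447013 = -0.432395
Phases: e^{-i·(-1)·4.5573}=-0.154468-0.987998i, e^{-i·(0)·0.7981}=+1.000000+0.000000i ⇒ D=+0.066791+0.427206i

Re=0.0668 Im=0.4272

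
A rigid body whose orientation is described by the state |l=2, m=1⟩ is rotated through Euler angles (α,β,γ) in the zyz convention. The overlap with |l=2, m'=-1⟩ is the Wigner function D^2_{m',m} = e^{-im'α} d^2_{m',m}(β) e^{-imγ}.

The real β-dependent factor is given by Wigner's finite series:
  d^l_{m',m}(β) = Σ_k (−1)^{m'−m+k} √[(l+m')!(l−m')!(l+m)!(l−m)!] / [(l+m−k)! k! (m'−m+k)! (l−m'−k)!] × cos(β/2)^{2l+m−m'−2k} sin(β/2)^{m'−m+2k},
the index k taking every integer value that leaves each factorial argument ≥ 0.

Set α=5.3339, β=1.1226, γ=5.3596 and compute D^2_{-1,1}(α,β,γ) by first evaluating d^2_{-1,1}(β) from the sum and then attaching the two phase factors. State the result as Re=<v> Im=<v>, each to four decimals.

First d^2_{-1,1}(β=1.1226), then the phase factors e^{-i(-1)α} and e^{-i(1)γ}:
Half-angle: c=0.846564, s=0.532287. N=√(1·6·6·1)=6.000000
k: max(0,(1)−(-1))=2 … min(2+(1),2−(-1))=3
  k=2: (−1)^0·6.0000/(2)·0.8466^2·0.5323^2 = +0.609162
  k=3: (−1)^1·6.0000/(6)·0.8466^0·0.5323^4 = -0.080276
d^2_{-1,1}(1.1226) = +0.609162 -0.080276 = +0.528886
D = (+0.582264-0.813000i)·(+0.528886)·(+0.602964+0.797769i) = +0.528712-0.013591i

Re=0.5287 Im=-0.0136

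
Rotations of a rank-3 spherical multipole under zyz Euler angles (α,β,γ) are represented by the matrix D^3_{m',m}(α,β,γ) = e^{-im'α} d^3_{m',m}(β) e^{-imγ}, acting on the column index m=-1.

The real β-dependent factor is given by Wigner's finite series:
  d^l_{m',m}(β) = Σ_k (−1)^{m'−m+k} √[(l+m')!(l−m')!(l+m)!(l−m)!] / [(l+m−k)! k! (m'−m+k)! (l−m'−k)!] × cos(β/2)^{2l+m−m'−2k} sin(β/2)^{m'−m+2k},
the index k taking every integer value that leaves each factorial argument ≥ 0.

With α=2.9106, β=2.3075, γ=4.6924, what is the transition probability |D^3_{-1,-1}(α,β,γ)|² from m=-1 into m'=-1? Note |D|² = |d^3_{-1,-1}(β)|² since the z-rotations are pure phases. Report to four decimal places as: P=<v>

P=0.2624

Split into d^3_{-1,-1}(β=2.3075) × two z-phases.
c=cos(2.3075/2)=0.405062, s=sin(2.3075/2)=0.914289; N=√[2·24·2·24]=48.000000
k∈{0,1,2} keeps every argument non-negative
  k=0: (−1)^0·48.0000/(48)·0.4051^6·0.9143^0 = +0.004417
  k=1: (−1)^1·48.0000/(6)·0.4051^4·0.9143^2 = -0.180029
  k=2: (−1)^2·48.0000/(8)·0.4051^2·0.9143^4 = +0.687905
d^3_{-1,-1}(2.3075) = +0.004417 -0.180029 +0.687905 = +0.512293
|D^3_{-1,-1}|² = |d^3_{-1,-1}(β)|² = (+0.512293)² = 0.262444 (the z-rotation phases have unit modulus)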